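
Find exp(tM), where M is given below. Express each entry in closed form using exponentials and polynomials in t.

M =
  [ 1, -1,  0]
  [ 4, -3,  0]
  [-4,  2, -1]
e^{tM} =
  [2*t*exp(-t) + exp(-t), -t*exp(-t), 0]
  [4*t*exp(-t), -2*t*exp(-t) + exp(-t), 0]
  [-4*t*exp(-t), 2*t*exp(-t), exp(-t)]

Strategy: write M = P · J · P⁻¹ where J is a Jordan canonical form, so e^{tM} = P · e^{tJ} · P⁻¹, and e^{tJ} can be computed block-by-block.

M has Jordan form
J =
  [-1,  1,  0]
  [ 0, -1,  0]
  [ 0,  0, -1]
(up to reordering of blocks).

Per-block formulas:
  For a 1×1 block at λ = -1: exp(t · [-1]) = [e^(-1t)].
  For a 2×2 Jordan block J_2(-1): exp(t · J_2(-1)) = e^(-1t)·(I + t·N), where N is the 2×2 nilpotent shift.

After assembling e^{tJ} and conjugating by P, we get:

e^{tM} =
  [2*t*exp(-t) + exp(-t), -t*exp(-t), 0]
  [4*t*exp(-t), -2*t*exp(-t) + exp(-t), 0]
  [-4*t*exp(-t), 2*t*exp(-t), exp(-t)]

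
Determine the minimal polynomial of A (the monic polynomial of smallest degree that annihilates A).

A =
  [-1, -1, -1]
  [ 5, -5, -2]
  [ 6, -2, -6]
x^3 + 12*x^2 + 48*x + 64

The characteristic polynomial is χ_A(x) = (x + 4)^3, so the eigenvalues are known. The minimal polynomial is
  m_A(x) = Π_λ (x − λ)^{k_λ}
where k_λ is the size of the *largest* Jordan block for λ (equivalently, the smallest k with (A − λI)^k v = 0 for every generalised eigenvector v of λ).

  λ = -4: largest Jordan block has size 3, contributing (x + 4)^3

So m_A(x) = (x + 4)^3 = x^3 + 12*x^2 + 48*x + 64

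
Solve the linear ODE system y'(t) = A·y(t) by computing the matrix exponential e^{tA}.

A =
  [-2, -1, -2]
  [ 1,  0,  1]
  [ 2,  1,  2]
e^{tA} =
  [-t^2/2 - 2*t + 1, -t, -t^2/2 - 2*t]
  [t, 1, t]
  [t^2/2 + 2*t, t, t^2/2 + 2*t + 1]

Strategy: write A = P · J · P⁻¹ where J is a Jordan canonical form, so e^{tA} = P · e^{tJ} · P⁻¹, and e^{tJ} can be computed block-by-block.

A has Jordan form
J =
  [0, 1, 0]
  [0, 0, 1]
  [0, 0, 0]
(up to reordering of blocks).

Per-block formulas:
  For a 3×3 Jordan block J_3(0): exp(t · J_3(0)) = e^(0t)·(I + t·N + (t^2/2)·N^2), where N is the 3×3 nilpotent shift.

After assembling e^{tJ} and conjugating by P, we get:

e^{tA} =
  [-t^2/2 - 2*t + 1, -t, -t^2/2 - 2*t]
  [t, 1, t]
  [t^2/2 + 2*t, t, t^2/2 + 2*t + 1]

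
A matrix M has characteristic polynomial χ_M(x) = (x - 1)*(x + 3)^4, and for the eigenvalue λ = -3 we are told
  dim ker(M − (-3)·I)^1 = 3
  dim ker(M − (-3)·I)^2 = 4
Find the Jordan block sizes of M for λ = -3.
Block sizes for λ = -3: [2, 1, 1]

From the dimensions of kernels of powers, the number of Jordan blocks of size at least j is d_j − d_{j−1} where d_j = dim ker(N^j) (with d_0 = 0). Computing the differences gives [3, 1].
The number of blocks of size exactly k is (#blocks of size ≥ k) − (#blocks of size ≥ k + 1), so the partition is: 2 block(s) of size 1, 1 block(s) of size 2.
In nonincreasing order the block sizes are [2, 1, 1].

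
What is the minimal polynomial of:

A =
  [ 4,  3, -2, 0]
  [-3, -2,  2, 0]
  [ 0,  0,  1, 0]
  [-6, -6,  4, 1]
x^2 - 2*x + 1

The characteristic polynomial is χ_A(x) = (x - 1)^4, so the eigenvalues are known. The minimal polynomial is
  m_A(x) = Π_λ (x − λ)^{k_λ}
where k_λ is the size of the *largest* Jordan block for λ (equivalently, the smallest k with (A − λI)^k v = 0 for every generalised eigenvector v of λ).

  λ = 1: largest Jordan block has size 2, contributing (x − 1)^2

So m_A(x) = (x - 1)^2 = x^2 - 2*x + 1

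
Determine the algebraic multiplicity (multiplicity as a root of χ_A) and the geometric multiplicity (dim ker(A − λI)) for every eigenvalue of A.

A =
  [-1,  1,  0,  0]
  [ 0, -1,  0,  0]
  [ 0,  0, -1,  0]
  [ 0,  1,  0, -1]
λ = -1: alg = 4, geom = 3

Step 1 — factor the characteristic polynomial to read off the algebraic multiplicities:
  χ_A(x) = (x + 1)^4

Step 2 — compute geometric multiplicities via the rank-nullity identity g(λ) = n − rank(A − λI):
  rank(A − (-1)·I) = 1, so dim ker(A − (-1)·I) = n − 1 = 3

Summary:
  λ = -1: algebraic multiplicity = 4, geometric multiplicity = 3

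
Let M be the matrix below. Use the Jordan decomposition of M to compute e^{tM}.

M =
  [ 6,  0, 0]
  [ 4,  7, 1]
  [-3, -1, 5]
e^{tM} =
  [exp(6*t), 0, 0]
  [t^2*exp(6*t)/2 + 4*t*exp(6*t), t*exp(6*t) + exp(6*t), t*exp(6*t)]
  [-t^2*exp(6*t)/2 - 3*t*exp(6*t), -t*exp(6*t), -t*exp(6*t) + exp(6*t)]

Strategy: write M = P · J · P⁻¹ where J is a Jordan canonical form, so e^{tM} = P · e^{tJ} · P⁻¹, and e^{tJ} can be computed block-by-block.

M has Jordan form
J =
  [6, 1, 0]
  [0, 6, 1]
  [0, 0, 6]
(up to reordering of blocks).

Per-block formulas:
  For a 3×3 Jordan block J_3(6): exp(t · J_3(6)) = e^(6t)·(I + t·N + (t^2/2)·N^2), where N is the 3×3 nilpotent shift.

After assembling e^{tJ} and conjugating by P, we get:

e^{tM} =
  [exp(6*t), 0, 0]
  [t^2*exp(6*t)/2 + 4*t*exp(6*t), t*exp(6*t) + exp(6*t), t*exp(6*t)]
  [-t^2*exp(6*t)/2 - 3*t*exp(6*t), -t*exp(6*t), -t*exp(6*t) + exp(6*t)]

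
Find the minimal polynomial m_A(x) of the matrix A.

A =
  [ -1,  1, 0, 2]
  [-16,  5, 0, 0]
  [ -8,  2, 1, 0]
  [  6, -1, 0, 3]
x^3 - 7*x^2 + 11*x - 5

The characteristic polynomial is χ_A(x) = (x - 5)*(x - 1)^3, so the eigenvalues are known. The minimal polynomial is
  m_A(x) = Π_λ (x − λ)^{k_λ}
where k_λ is the size of the *largest* Jordan block for λ (equivalently, the smallest k with (A − λI)^k v = 0 for every generalised eigenvector v of λ).

  λ = 1: largest Jordan block has size 2, contributing (x − 1)^2
  λ = 5: largest Jordan block has size 1, contributing (x − 5)

So m_A(x) = (x - 5)*(x - 1)^2 = x^3 - 7*x^2 + 11*x - 5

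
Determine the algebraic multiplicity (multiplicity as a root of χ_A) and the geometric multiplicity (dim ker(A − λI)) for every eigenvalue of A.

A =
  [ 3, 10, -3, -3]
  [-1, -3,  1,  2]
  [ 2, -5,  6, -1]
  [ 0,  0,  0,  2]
λ = 2: alg = 4, geom = 2

Step 1 — factor the characteristic polynomial to read off the algebraic multiplicities:
  χ_A(x) = (x - 2)^4

Step 2 — compute geometric multiplicities via the rank-nullity identity g(λ) = n − rank(A − λI):
  rank(A − (2)·I) = 2, so dim ker(A − (2)·I) = n − 2 = 2

Summary:
  λ = 2: algebraic multiplicity = 4, geometric multiplicity = 2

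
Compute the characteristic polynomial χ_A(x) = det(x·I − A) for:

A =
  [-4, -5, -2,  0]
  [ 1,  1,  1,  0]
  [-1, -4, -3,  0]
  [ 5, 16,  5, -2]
x^4 + 8*x^3 + 24*x^2 + 32*x + 16

Expanding det(x·I − A) (e.g. by cofactor expansion or by noting that A is similar to its Jordan form J, which has the same characteristic polynomial as A) gives
  χ_A(x) = x^4 + 8*x^3 + 24*x^2 + 32*x + 16
which factors as (x + 2)^4. The eigenvalues (with algebraic multiplicities) are λ = -2 with multiplicity 4.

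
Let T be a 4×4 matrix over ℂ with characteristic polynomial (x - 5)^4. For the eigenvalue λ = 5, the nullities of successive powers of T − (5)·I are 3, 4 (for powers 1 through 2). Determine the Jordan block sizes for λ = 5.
Block sizes for λ = 5: [2, 1, 1]

From the dimensions of kernels of powers, the number of Jordan blocks of size at least j is d_j − d_{j−1} where d_j = dim ker(N^j) (with d_0 = 0). Computing the differences gives [3, 1].
The number of blocks of size exactly k is (#blocks of size ≥ k) − (#blocks of size ≥ k + 1), so the partition is: 2 block(s) of size 1, 1 block(s) of size 2.
In nonincreasing order the block sizes are [2, 1, 1].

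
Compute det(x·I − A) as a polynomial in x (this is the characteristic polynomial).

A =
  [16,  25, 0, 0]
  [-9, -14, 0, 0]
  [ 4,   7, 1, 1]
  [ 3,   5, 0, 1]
x^4 - 4*x^3 + 6*x^2 - 4*x + 1

Expanding det(x·I − A) (e.g. by cofactor expansion or by noting that A is similar to its Jordan form J, which has the same characteristic polynomial as A) gives
  χ_A(x) = x^4 - 4*x^3 + 6*x^2 - 4*x + 1
which factors as (x - 1)^4. The eigenvalues (with algebraic multiplicities) are λ = 1 with multiplicity 4.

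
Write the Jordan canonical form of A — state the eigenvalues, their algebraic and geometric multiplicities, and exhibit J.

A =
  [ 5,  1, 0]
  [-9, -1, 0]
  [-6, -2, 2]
J_2(2) ⊕ J_1(2)

The characteristic polynomial is
  det(x·I − A) = x^3 - 6*x^2 + 12*x - 8 = (x - 2)^3

Eigenvalues and multiplicities (the geometric multiplicity of λ is n − rank(A − λI), which equals the number of Jordan blocks for λ):
  λ = 2: algebraic multiplicity = 3, geometric multiplicity = 2

Determining the block sizes for each eigenvalue:
  λ = 2: 2 blocks summing to 3 forces exactly one block of size 2 and the rest size 1 → block sizes [2, 1]

Assembling the blocks gives a Jordan form
J =
  [2, 1, 0]
  [0, 2, 0]
  [0, 0, 2]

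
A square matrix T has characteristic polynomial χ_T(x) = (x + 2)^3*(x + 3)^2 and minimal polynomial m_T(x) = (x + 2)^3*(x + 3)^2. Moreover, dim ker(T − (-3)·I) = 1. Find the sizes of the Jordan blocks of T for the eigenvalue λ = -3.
Block sizes for λ = -3: [2]

Step 1 — from the characteristic polynomial, algebraic multiplicity of λ = -3 is 2. From dim ker(T − (-3)·I) = 1, there are exactly 1 Jordan blocks for λ = -3.
Step 2 — from the minimal polynomial, the factor (x + 3)^2 tells us the largest block for λ = -3 has size 2.
Step 3 — with total size 2, 1 blocks, and largest block 2, the block sizes (in nonincreasing order) are [2].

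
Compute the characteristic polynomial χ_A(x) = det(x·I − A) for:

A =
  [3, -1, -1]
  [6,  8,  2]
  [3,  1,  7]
x^3 - 18*x^2 + 108*x - 216

Expanding det(x·I − A) (e.g. by cofactor expansion or by noting that A is similar to its Jordan form J, which has the same characteristic polynomial as A) gives
  χ_A(x) = x^3 - 18*x^2 + 108*x - 216
which factors as (x - 6)^3. The eigenvalues (with algebraic multiplicities) are λ = 6 with multiplicity 3.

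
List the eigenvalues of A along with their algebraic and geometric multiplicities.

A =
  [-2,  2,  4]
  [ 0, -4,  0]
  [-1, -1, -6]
λ = -4: alg = 3, geom = 2

Step 1 — factor the characteristic polynomial to read off the algebraic multiplicities:
  χ_A(x) = (x + 4)^3

Step 2 — compute geometric multiplicities via the rank-nullity identity g(λ) = n − rank(A − λI):
  rank(A − (-4)·I) = 1, so dim ker(A − (-4)·I) = n − 1 = 2

Summary:
  λ = -4: algebraic multiplicity = 3, geometric multiplicity = 2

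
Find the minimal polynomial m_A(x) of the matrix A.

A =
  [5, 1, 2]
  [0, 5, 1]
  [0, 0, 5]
x^3 - 15*x^2 + 75*x - 125

The characteristic polynomial is χ_A(x) = (x - 5)^3, so the eigenvalues are known. The minimal polynomial is
  m_A(x) = Π_λ (x − λ)^{k_λ}
where k_λ is the size of the *largest* Jordan block for λ (equivalently, the smallest k with (A − λI)^k v = 0 for every generalised eigenvector v of λ).

  λ = 5: largest Jordan block has size 3, contributing (x − 5)^3

So m_A(x) = (x - 5)^3 = x^3 - 15*x^2 + 75*x - 125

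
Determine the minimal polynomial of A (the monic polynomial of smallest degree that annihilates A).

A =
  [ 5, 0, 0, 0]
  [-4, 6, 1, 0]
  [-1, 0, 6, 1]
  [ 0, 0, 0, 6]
x^4 - 23*x^3 + 198*x^2 - 756*x + 1080

The characteristic polynomial is χ_A(x) = (x - 6)^3*(x - 5), so the eigenvalues are known. The minimal polynomial is
  m_A(x) = Π_λ (x − λ)^{k_λ}
where k_λ is the size of the *largest* Jordan block for λ (equivalently, the smallest k with (A − λI)^k v = 0 for every generalised eigenvector v of λ).

  λ = 5: largest Jordan block has size 1, contributing (x − 5)
  λ = 6: largest Jordan block has size 3, contributing (x − 6)^3

So m_A(x) = (x - 6)^3*(x - 5) = x^4 - 23*x^3 + 198*x^2 - 756*x + 1080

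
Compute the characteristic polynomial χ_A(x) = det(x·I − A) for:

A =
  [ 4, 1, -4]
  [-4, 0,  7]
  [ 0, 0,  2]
x^3 - 6*x^2 + 12*x - 8

Expanding det(x·I − A) (e.g. by cofactor expansion or by noting that A is similar to its Jordan form J, which has the same characteristic polynomial as A) gives
  χ_A(x) = x^3 - 6*x^2 + 12*x - 8
which factors as (x - 2)^3. The eigenvalues (with algebraic multiplicities) are λ = 2 with multiplicity 3.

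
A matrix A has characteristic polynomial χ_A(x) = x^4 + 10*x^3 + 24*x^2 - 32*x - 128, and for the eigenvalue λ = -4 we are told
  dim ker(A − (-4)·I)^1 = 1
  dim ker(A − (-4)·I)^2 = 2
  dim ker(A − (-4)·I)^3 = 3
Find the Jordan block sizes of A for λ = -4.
Block sizes for λ = -4: [3]

From the dimensions of kernels of powers, the number of Jordan blocks of size at least j is d_j − d_{j−1} where d_j = dim ker(N^j) (with d_0 = 0). Computing the differences gives [1, 1, 1].
The number of blocks of size exactly k is (#blocks of size ≥ k) − (#blocks of size ≥ k + 1), so the partition is: 1 block(s) of size 3.
In nonincreasing order the block sizes are [3].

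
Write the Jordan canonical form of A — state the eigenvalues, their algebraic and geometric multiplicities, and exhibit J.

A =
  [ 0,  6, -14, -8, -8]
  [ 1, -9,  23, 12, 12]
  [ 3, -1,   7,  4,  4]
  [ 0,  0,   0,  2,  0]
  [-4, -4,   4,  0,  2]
J_2(-2) ⊕ J_1(2) ⊕ J_1(2) ⊕ J_1(2)

The characteristic polynomial is
  det(x·I − A) = x^5 - 2*x^4 - 8*x^3 + 16*x^2 + 16*x - 32 = (x - 2)^3*(x + 2)^2

Eigenvalues and multiplicities (the geometric multiplicity of λ is n − rank(A − λI), which equals the number of Jordan blocks for λ):
  λ = -2: algebraic multiplicity = 2, geometric multiplicity = 1
  λ = 2: algebraic multiplicity = 3, geometric multiplicity = 3

Determining the block sizes for each eigenvalue:
  λ = -2: one block (gm = 1), so the single block has size am = 2 → block sizes [2]
  λ = 2: gm = am = 3, so every block has size 1 → block sizes [1, 1, 1]

Assembling the blocks gives a Jordan form
J =
  [-2,  1, 0, 0, 0]
  [ 0, -2, 0, 0, 0]
  [ 0,  0, 2, 0, 0]
  [ 0,  0, 0, 2, 0]
  [ 0,  0, 0, 0, 2]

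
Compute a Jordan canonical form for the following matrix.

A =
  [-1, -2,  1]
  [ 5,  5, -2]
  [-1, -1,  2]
J_3(2)

The characteristic polynomial is
  det(x·I − A) = x^3 - 6*x^2 + 12*x - 8 = (x - 2)^3

Eigenvalues and multiplicities (the geometric multiplicity of λ is n − rank(A − λI), which equals the number of Jordan blocks for λ):
  λ = 2: algebraic multiplicity = 3, geometric multiplicity = 1

Determining the block sizes for each eigenvalue:
  λ = 2: one block (gm = 1), so the single block has size am = 3 → block sizes [3]

Assembling the blocks gives a Jordan form
J =
  [2, 1, 0]
  [0, 2, 1]
  [0, 0, 2]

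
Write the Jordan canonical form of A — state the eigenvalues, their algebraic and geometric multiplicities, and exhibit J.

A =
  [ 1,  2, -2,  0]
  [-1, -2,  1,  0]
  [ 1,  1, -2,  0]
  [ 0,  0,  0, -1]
J_2(-1) ⊕ J_1(-1) ⊕ J_1(-1)

The characteristic polynomial is
  det(x·I − A) = x^4 + 4*x^3 + 6*x^2 + 4*x + 1 = (x + 1)^4

Eigenvalues and multiplicities (the geometric multiplicity of λ is n − rank(A − λI), which equals the number of Jordan blocks for λ):
  λ = -1: algebraic multiplicity = 4, geometric multiplicity = 3

Determining the block sizes for each eigenvalue:
  λ = -1: 3 blocks summing to 4 forces exactly one block of size 2 and the rest size 1 → block sizes [2, 1, 1]

Assembling the blocks gives a Jordan form
J =
  [-1,  1,  0,  0]
  [ 0, -1,  0,  0]
  [ 0,  0, -1,  0]
  [ 0,  0,  0, -1]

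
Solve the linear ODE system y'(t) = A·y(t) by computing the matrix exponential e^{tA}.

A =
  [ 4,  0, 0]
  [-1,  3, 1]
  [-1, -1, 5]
e^{tA} =
  [exp(4*t), 0, 0]
  [-t*exp(4*t), -t*exp(4*t) + exp(4*t), t*exp(4*t)]
  [-t*exp(4*t), -t*exp(4*t), t*exp(4*t) + exp(4*t)]

Strategy: write A = P · J · P⁻¹ where J is a Jordan canonical form, so e^{tA} = P · e^{tJ} · P⁻¹, and e^{tJ} can be computed block-by-block.

A has Jordan form
J =
  [4, 1, 0]
  [0, 4, 0]
  [0, 0, 4]
(up to reordering of blocks).

Per-block formulas:
  For a 2×2 Jordan block J_2(4): exp(t · J_2(4)) = e^(4t)·(I + t·N), where N is the 2×2 nilpotent shift.
  For a 1×1 block at λ = 4: exp(t · [4]) = [e^(4t)].

After assembling e^{tJ} and conjugating by P, we get:

e^{tA} =
  [exp(4*t), 0, 0]
  [-t*exp(4*t), -t*exp(4*t) + exp(4*t), t*exp(4*t)]
  [-t*exp(4*t), -t*exp(4*t), t*exp(4*t) + exp(4*t)]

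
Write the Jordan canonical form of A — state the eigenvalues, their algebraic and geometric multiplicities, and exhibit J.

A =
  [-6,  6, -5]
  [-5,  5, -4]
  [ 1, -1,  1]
J_3(0)

The characteristic polynomial is
  det(x·I − A) = x^3

Eigenvalues and multiplicities (the geometric multiplicity of λ is n − rank(A − λI), which equals the number of Jordan blocks for λ):
  λ = 0: algebraic multiplicity = 3, geometric multiplicity = 1

Determining the block sizes for each eigenvalue:
  λ = 0: one block (gm = 1), so the single block has size am = 3 → block sizes [3]

Assembling the blocks gives a Jordan form
J =
  [0, 1, 0]
  [0, 0, 1]
  [0, 0, 0]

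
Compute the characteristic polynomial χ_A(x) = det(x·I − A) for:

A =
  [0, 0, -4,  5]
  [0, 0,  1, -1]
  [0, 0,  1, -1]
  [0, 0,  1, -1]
x^4

Expanding det(x·I − A) (e.g. by cofactor expansion or by noting that A is similar to its Jordan form J, which has the same characteristic polynomial as A) gives
  χ_A(x) = x^4
which factors as x^4. The eigenvalues (with algebraic multiplicities) are λ = 0 with multiplicity 4.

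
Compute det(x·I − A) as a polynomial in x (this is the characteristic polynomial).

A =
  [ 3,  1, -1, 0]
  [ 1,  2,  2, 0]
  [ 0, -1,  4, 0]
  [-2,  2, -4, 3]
x^4 - 12*x^3 + 54*x^2 - 108*x + 81

Expanding det(x·I − A) (e.g. by cofactor expansion or by noting that A is similar to its Jordan form J, which has the same characteristic polynomial as A) gives
  χ_A(x) = x^4 - 12*x^3 + 54*x^2 - 108*x + 81
which factors as (x - 3)^4. The eigenvalues (with algebraic multiplicities) are λ = 3 with multiplicity 4.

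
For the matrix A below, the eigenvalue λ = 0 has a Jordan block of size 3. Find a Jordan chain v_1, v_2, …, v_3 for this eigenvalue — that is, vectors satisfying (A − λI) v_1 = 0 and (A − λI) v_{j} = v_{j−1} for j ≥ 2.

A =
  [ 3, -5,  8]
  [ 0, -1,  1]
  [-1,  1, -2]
A Jordan chain for λ = 0 of length 3:
v_1 = (1, -1, -1)ᵀ
v_2 = (3, 0, -1)ᵀ
v_3 = (1, 0, 0)ᵀ

Let N = A − (0)·I. We want v_3 with N^3 v_3 = 0 but N^2 v_3 ≠ 0; then v_{j-1} := N · v_j for j = 3, …, 2.

Pick v_3 = (1, 0, 0)ᵀ.
Then v_2 = N · v_3 = (3, 0, -1)ᵀ.
Then v_1 = N · v_2 = (1, -1, -1)ᵀ.

Sanity check: (A − (0)·I) v_1 = (0, 0, 0)ᵀ = 0. ✓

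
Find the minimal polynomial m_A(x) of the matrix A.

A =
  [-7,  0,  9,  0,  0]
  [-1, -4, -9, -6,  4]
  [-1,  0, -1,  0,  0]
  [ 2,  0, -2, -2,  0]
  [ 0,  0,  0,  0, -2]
x^3 + 10*x^2 + 32*x + 32

The characteristic polynomial is χ_A(x) = (x + 2)^2*(x + 4)^3, so the eigenvalues are known. The minimal polynomial is
  m_A(x) = Π_λ (x − λ)^{k_λ}
where k_λ is the size of the *largest* Jordan block for λ (equivalently, the smallest k with (A − λI)^k v = 0 for every generalised eigenvector v of λ).

  λ = -4: largest Jordan block has size 2, contributing (x + 4)^2
  λ = -2: largest Jordan block has size 1, contributing (x + 2)

So m_A(x) = (x + 2)*(x + 4)^2 = x^3 + 10*x^2 + 32*x + 32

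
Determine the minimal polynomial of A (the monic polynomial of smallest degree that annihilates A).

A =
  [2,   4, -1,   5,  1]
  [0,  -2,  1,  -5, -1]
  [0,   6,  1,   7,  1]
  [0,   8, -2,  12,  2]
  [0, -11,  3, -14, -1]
x^3 - 8*x^2 + 21*x - 18

The characteristic polynomial is χ_A(x) = (x - 3)^2*(x - 2)^3, so the eigenvalues are known. The minimal polynomial is
  m_A(x) = Π_λ (x − λ)^{k_λ}
where k_λ is the size of the *largest* Jordan block for λ (equivalently, the smallest k with (A − λI)^k v = 0 for every generalised eigenvector v of λ).

  λ = 2: largest Jordan block has size 1, contributing (x − 2)
  λ = 3: largest Jordan block has size 2, contributing (x − 3)^2

So m_A(x) = (x - 3)^2*(x - 2) = x^3 - 8*x^2 + 21*x - 18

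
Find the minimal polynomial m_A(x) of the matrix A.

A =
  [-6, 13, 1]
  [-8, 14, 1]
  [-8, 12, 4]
x^3 - 12*x^2 + 48*x - 64

The characteristic polynomial is χ_A(x) = (x - 4)^3, so the eigenvalues are known. The minimal polynomial is
  m_A(x) = Π_λ (x − λ)^{k_λ}
where k_λ is the size of the *largest* Jordan block for λ (equivalently, the smallest k with (A − λI)^k v = 0 for every generalised eigenvector v of λ).

  λ = 4: largest Jordan block has size 3, contributing (x − 4)^3

So m_A(x) = (x - 4)^3 = x^3 - 12*x^2 + 48*x - 64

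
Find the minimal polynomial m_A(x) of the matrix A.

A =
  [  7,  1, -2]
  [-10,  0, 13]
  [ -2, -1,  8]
x^3 - 15*x^2 + 75*x - 125

The characteristic polynomial is χ_A(x) = (x - 5)^3, so the eigenvalues are known. The minimal polynomial is
  m_A(x) = Π_λ (x − λ)^{k_λ}
where k_λ is the size of the *largest* Jordan block for λ (equivalently, the smallest k with (A − λI)^k v = 0 for every generalised eigenvector v of λ).

  λ = 5: largest Jordan block has size 3, contributing (x − 5)^3

So m_A(x) = (x - 5)^3 = x^3 - 15*x^2 + 75*x - 125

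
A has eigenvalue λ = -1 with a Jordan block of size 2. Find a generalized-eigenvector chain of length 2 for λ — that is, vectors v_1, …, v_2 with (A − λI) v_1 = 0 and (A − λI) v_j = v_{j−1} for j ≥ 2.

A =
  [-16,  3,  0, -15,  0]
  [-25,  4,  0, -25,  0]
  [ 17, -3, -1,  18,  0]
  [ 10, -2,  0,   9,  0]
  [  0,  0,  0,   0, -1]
A Jordan chain for λ = -1 of length 2:
v_1 = (-15, -25, 17, 10, 0)ᵀ
v_2 = (1, 0, 0, 0, 0)ᵀ

Let N = A − (-1)·I. We want v_2 with N^2 v_2 = 0 but N^1 v_2 ≠ 0; then v_{j-1} := N · v_j for j = 2, …, 2.

Pick v_2 = (1, 0, 0, 0, 0)ᵀ.
Then v_1 = N · v_2 = (-15, -25, 17, 10, 0)ᵀ.

Sanity check: (A − (-1)·I) v_1 = (0, 0, 0, 0, 0)ᵀ = 0. ✓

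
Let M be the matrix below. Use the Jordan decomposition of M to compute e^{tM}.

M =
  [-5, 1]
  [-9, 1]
e^{tM} =
  [-3*t*exp(-2*t) + exp(-2*t), t*exp(-2*t)]
  [-9*t*exp(-2*t), 3*t*exp(-2*t) + exp(-2*t)]

Strategy: write M = P · J · P⁻¹ where J is a Jordan canonical form, so e^{tM} = P · e^{tJ} · P⁻¹, and e^{tJ} can be computed block-by-block.

M has Jordan form
J =
  [-2,  1]
  [ 0, -2]
(up to reordering of blocks).

Per-block formulas:
  For a 2×2 Jordan block J_2(-2): exp(t · J_2(-2)) = e^(-2t)·(I + t·N), where N is the 2×2 nilpotent shift.

After assembling e^{tJ} and conjugating by P, we get:

e^{tM} =
  [-3*t*exp(-2*t) + exp(-2*t), t*exp(-2*t)]
  [-9*t*exp(-2*t), 3*t*exp(-2*t) + exp(-2*t)]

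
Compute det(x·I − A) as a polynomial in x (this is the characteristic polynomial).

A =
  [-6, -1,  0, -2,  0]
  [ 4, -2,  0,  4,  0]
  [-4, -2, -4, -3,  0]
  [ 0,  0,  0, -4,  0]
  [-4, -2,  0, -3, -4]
x^5 + 20*x^4 + 160*x^3 + 640*x^2 + 1280*x + 1024

Expanding det(x·I − A) (e.g. by cofactor expansion or by noting that A is similar to its Jordan form J, which has the same characteristic polynomial as A) gives
  χ_A(x) = x^5 + 20*x^4 + 160*x^3 + 640*x^2 + 1280*x + 1024
which factors as (x + 4)^5. The eigenvalues (with algebraic multiplicities) are λ = -4 with multiplicity 5.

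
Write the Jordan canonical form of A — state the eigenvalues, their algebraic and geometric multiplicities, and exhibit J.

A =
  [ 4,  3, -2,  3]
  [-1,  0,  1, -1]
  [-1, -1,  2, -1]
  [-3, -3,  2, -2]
J_3(1) ⊕ J_1(1)

The characteristic polynomial is
  det(x·I − A) = x^4 - 4*x^3 + 6*x^2 - 4*x + 1 = (x - 1)^4

Eigenvalues and multiplicities (the geometric multiplicity of λ is n − rank(A − λI), which equals the number of Jordan blocks for λ):
  λ = 1: algebraic multiplicity = 4, geometric multiplicity = 2

Determining the block sizes for each eigenvalue:
  λ = 1: with am = 4 and gm = 2, the partition is not yet determined (e.g. several partitions of 4 into 2 parts exist). Let N = A − (1)·I. Computing rank(N^1) = 2, rank(N^2) = 1, rank(N^3) = 0; the number of blocks of size ≥ j is rank(N^{j−1}) − rank(N^j), giving [2, 1, 1]. So we have 1 block(s) of size 3, 1 block(s) of size 1 → block sizes [3, 1]

Assembling the blocks gives a Jordan form
J =
  [1, 1, 0, 0]
  [0, 1, 1, 0]
  [0, 0, 1, 0]
  [0, 0, 0, 1]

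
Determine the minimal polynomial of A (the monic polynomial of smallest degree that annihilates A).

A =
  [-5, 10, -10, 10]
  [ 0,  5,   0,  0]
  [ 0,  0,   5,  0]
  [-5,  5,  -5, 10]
x^2 - 5*x

The characteristic polynomial is χ_A(x) = x*(x - 5)^3, so the eigenvalues are known. The minimal polynomial is
  m_A(x) = Π_λ (x − λ)^{k_λ}
where k_λ is the size of the *largest* Jordan block for λ (equivalently, the smallest k with (A − λI)^k v = 0 for every generalised eigenvector v of λ).

  λ = 0: largest Jordan block has size 1, contributing (x − 0)
  λ = 5: largest Jordan block has size 1, contributing (x − 5)

So m_A(x) = x*(x - 5) = x^2 - 5*x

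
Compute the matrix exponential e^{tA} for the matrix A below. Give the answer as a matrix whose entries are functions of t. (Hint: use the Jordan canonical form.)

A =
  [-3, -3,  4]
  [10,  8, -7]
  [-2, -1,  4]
e^{tA} =
  [-t^2*exp(3*t) - 6*t*exp(3*t) + exp(3*t), -t^2*exp(3*t)/2 - 3*t*exp(3*t), t^2*exp(3*t)/2 + 4*t*exp(3*t)]
  [2*t^2*exp(3*t) + 10*t*exp(3*t), t^2*exp(3*t) + 5*t*exp(3*t) + exp(3*t), -t^2*exp(3*t) - 7*t*exp(3*t)]
  [-2*t*exp(3*t), -t*exp(3*t), t*exp(3*t) + exp(3*t)]

Strategy: write A = P · J · P⁻¹ where J is a Jordan canonical form, so e^{tA} = P · e^{tJ} · P⁻¹, and e^{tJ} can be computed block-by-block.

A has Jordan form
J =
  [3, 1, 0]
  [0, 3, 1]
  [0, 0, 3]
(up to reordering of blocks).

Per-block formulas:
  For a 3×3 Jordan block J_3(3): exp(t · J_3(3)) = e^(3t)·(I + t·N + (t^2/2)·N^2), where N is the 3×3 nilpotent shift.

After assembling e^{tJ} and conjugating by P, we get:

e^{tA} =
  [-t^2*exp(3*t) - 6*t*exp(3*t) + exp(3*t), -t^2*exp(3*t)/2 - 3*t*exp(3*t), t^2*exp(3*t)/2 + 4*t*exp(3*t)]
  [2*t^2*exp(3*t) + 10*t*exp(3*t), t^2*exp(3*t) + 5*t*exp(3*t) + exp(3*t), -t^2*exp(3*t) - 7*t*exp(3*t)]
  [-2*t*exp(3*t), -t*exp(3*t), t*exp(3*t) + exp(3*t)]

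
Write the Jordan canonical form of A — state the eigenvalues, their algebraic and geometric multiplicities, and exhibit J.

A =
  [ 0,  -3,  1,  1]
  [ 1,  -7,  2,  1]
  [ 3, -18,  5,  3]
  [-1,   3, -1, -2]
J_2(-1) ⊕ J_2(-1)

The characteristic polynomial is
  det(x·I − A) = x^4 + 4*x^3 + 6*x^2 + 4*x + 1 = (x + 1)^4

Eigenvalues and multiplicities (the geometric multiplicity of λ is n − rank(A − λI), which equals the number of Jordan blocks for λ):
  λ = -1: algebraic multiplicity = 4, geometric multiplicity = 2

Determining the block sizes for each eigenvalue:
  λ = -1: with am = 4 and gm = 2, the partition is not yet determined (e.g. several partitions of 4 into 2 parts exist). Let N = A − (-1)·I. Computing rank(N^1) = 2, rank(N^2) = 0; the number of blocks of size ≥ j is rank(N^{j−1}) − rank(N^j), giving [2, 2]. So we have 2 block(s) of size 2 → block sizes [2, 2]

Assembling the blocks gives a Jordan form
J =
  [-1,  1,  0,  0]
  [ 0, -1,  0,  0]
  [ 0,  0, -1,  1]
  [ 0,  0,  0, -1]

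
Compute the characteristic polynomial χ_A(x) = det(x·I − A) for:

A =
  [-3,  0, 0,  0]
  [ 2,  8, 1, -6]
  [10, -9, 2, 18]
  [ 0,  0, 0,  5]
x^4 - 12*x^3 + 30*x^2 + 100*x - 375

Expanding det(x·I − A) (e.g. by cofactor expansion or by noting that A is similar to its Jordan form J, which has the same characteristic polynomial as A) gives
  χ_A(x) = x^4 - 12*x^3 + 30*x^2 + 100*x - 375
which factors as (x - 5)^3*(x + 3). The eigenvalues (with algebraic multiplicities) are λ = -3 with multiplicity 1, λ = 5 with multiplicity 3.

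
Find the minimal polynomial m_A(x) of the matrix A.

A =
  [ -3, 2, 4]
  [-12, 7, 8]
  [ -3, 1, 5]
x^2 - 6*x + 9

The characteristic polynomial is χ_A(x) = (x - 3)^3, so the eigenvalues are known. The minimal polynomial is
  m_A(x) = Π_λ (x − λ)^{k_λ}
where k_λ is the size of the *largest* Jordan block for λ (equivalently, the smallest k with (A − λI)^k v = 0 for every generalised eigenvector v of λ).

  λ = 3: largest Jordan block has size 2, contributing (x − 3)^2

So m_A(x) = (x - 3)^2 = x^2 - 6*x + 9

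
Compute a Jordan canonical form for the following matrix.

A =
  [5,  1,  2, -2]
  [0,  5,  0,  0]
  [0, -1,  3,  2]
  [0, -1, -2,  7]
J_2(5) ⊕ J_1(5) ⊕ J_1(5)

The characteristic polynomial is
  det(x·I − A) = x^4 - 20*x^3 + 150*x^2 - 500*x + 625 = (x - 5)^4

Eigenvalues and multiplicities (the geometric multiplicity of λ is n − rank(A − λI), which equals the number of Jordan blocks for λ):
  λ = 5: algebraic multiplicity = 4, geometric multiplicity = 3

Determining the block sizes for each eigenvalue:
  λ = 5: 3 blocks summing to 4 forces exactly one block of size 2 and the rest size 1 → block sizes [2, 1, 1]

Assembling the blocks gives a Jordan form
J =
  [5, 1, 0, 0]
  [0, 5, 0, 0]
  [0, 0, 5, 0]
  [0, 0, 0, 5]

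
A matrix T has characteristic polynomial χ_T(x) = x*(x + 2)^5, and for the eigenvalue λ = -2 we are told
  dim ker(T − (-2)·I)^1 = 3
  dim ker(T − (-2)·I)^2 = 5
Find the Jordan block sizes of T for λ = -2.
Block sizes for λ = -2: [2, 2, 1]

From the dimensions of kernels of powers, the number of Jordan blocks of size at least j is d_j − d_{j−1} where d_j = dim ker(N^j) (with d_0 = 0). Computing the differences gives [3, 2].
The number of blocks of size exactly k is (#blocks of size ≥ k) − (#blocks of size ≥ k + 1), so the partition is: 1 block(s) of size 1, 2 block(s) of size 2.
In nonincreasing order the block sizes are [2, 2, 1].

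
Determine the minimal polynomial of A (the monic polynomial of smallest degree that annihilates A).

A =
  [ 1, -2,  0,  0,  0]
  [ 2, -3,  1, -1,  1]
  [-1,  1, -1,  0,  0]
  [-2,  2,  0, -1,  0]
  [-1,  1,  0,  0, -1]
x^3 + 3*x^2 + 3*x + 1

The characteristic polynomial is χ_A(x) = (x + 1)^5, so the eigenvalues are known. The minimal polynomial is
  m_A(x) = Π_λ (x − λ)^{k_λ}
where k_λ is the size of the *largest* Jordan block for λ (equivalently, the smallest k with (A − λI)^k v = 0 for every generalised eigenvector v of λ).

  λ = -1: largest Jordan block has size 3, contributing (x + 1)^3

So m_A(x) = (x + 1)^3 = x^3 + 3*x^2 + 3*x + 1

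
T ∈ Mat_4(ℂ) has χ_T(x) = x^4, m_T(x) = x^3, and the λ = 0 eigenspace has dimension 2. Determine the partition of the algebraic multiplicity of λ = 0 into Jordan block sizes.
Block sizes for λ = 0: [3, 1]

Step 1 — from the characteristic polynomial, algebraic multiplicity of λ = 0 is 4. From dim ker(T − (0)·I) = 2, there are exactly 2 Jordan blocks for λ = 0.
Step 2 — from the minimal polynomial, the factor (x − 0)^3 tells us the largest block for λ = 0 has size 3.
Step 3 — with total size 4, 2 blocks, and largest block 3, the block sizes (in nonincreasing order) are [3, 1].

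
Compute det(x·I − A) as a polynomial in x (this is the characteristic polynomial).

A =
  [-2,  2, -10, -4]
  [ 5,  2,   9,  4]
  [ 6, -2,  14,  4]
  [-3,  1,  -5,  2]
x^4 - 16*x^3 + 96*x^2 - 256*x + 256

Expanding det(x·I − A) (e.g. by cofactor expansion or by noting that A is similar to its Jordan form J, which has the same characteristic polynomial as A) gives
  χ_A(x) = x^4 - 16*x^3 + 96*x^2 - 256*x + 256
which factors as (x - 4)^4. The eigenvalues (with algebraic multiplicities) are λ = 4 with multiplicity 4.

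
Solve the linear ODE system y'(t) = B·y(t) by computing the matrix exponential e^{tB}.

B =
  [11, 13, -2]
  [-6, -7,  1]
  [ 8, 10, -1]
e^{tB} =
  [3*t^2*exp(t) + 10*t*exp(t) + exp(t), 3*t^2*exp(t) + 13*t*exp(t), -3*t^2*exp(t)/2 - 2*t*exp(t)]
  [-2*t^2*exp(t) - 6*t*exp(t), -2*t^2*exp(t) - 8*t*exp(t) + exp(t), t^2*exp(t) + t*exp(t)]
  [2*t^2*exp(t) + 8*t*exp(t), 2*t^2*exp(t) + 10*t*exp(t), -t^2*exp(t) - 2*t*exp(t) + exp(t)]

Strategy: write B = P · J · P⁻¹ where J is a Jordan canonical form, so e^{tB} = P · e^{tJ} · P⁻¹, and e^{tJ} can be computed block-by-block.

B has Jordan form
J =
  [1, 1, 0]
  [0, 1, 1]
  [0, 0, 1]
(up to reordering of blocks).

Per-block formulas:
  For a 3×3 Jordan block J_3(1): exp(t · J_3(1)) = e^(1t)·(I + t·N + (t^2/2)·N^2), where N is the 3×3 nilpotent shift.

After assembling e^{tJ} and conjugating by P, we get:

e^{tB} =
  [3*t^2*exp(t) + 10*t*exp(t) + exp(t), 3*t^2*exp(t) + 13*t*exp(t), -3*t^2*exp(t)/2 - 2*t*exp(t)]
  [-2*t^2*exp(t) - 6*t*exp(t), -2*t^2*exp(t) - 8*t*exp(t) + exp(t), t^2*exp(t) + t*exp(t)]
  [2*t^2*exp(t) + 8*t*exp(t), 2*t^2*exp(t) + 10*t*exp(t), -t^2*exp(t) - 2*t*exp(t) + exp(t)]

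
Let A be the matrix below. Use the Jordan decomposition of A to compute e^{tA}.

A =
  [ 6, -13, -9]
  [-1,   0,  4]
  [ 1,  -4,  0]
e^{tA} =
  [10*t^2*exp(2*t) + 4*t*exp(2*t) + exp(2*t), 5*t^2*exp(2*t) - 13*t*exp(2*t), -35*t^2*exp(2*t) - 9*t*exp(2*t)]
  [t^2*exp(2*t) - t*exp(2*t), t^2*exp(2*t)/2 - 2*t*exp(2*t) + exp(2*t), -7*t^2*exp(2*t)/2 + 4*t*exp(2*t)]
  [3*t^2*exp(2*t) + t*exp(2*t), 3*t^2*exp(2*t)/2 - 4*t*exp(2*t), -21*t^2*exp(2*t)/2 - 2*t*exp(2*t) + exp(2*t)]

Strategy: write A = P · J · P⁻¹ where J is a Jordan canonical form, so e^{tA} = P · e^{tJ} · P⁻¹, and e^{tJ} can be computed block-by-block.

A has Jordan form
J =
  [2, 1, 0]
  [0, 2, 1]
  [0, 0, 2]
(up to reordering of blocks).

Per-block formulas:
  For a 3×3 Jordan block J_3(2): exp(t · J_3(2)) = e^(2t)·(I + t·N + (t^2/2)·N^2), where N is the 3×3 nilpotent shift.

After assembling e^{tJ} and conjugating by P, we get:

e^{tA} =
  [10*t^2*exp(2*t) + 4*t*exp(2*t) + exp(2*t), 5*t^2*exp(2*t) - 13*t*exp(2*t), -35*t^2*exp(2*t) - 9*t*exp(2*t)]
  [t^2*exp(2*t) - t*exp(2*t), t^2*exp(2*t)/2 - 2*t*exp(2*t) + exp(2*t), -7*t^2*exp(2*t)/2 + 4*t*exp(2*t)]
  [3*t^2*exp(2*t) + t*exp(2*t), 3*t^2*exp(2*t)/2 - 4*t*exp(2*t), -21*t^2*exp(2*t)/2 - 2*t*exp(2*t) + exp(2*t)]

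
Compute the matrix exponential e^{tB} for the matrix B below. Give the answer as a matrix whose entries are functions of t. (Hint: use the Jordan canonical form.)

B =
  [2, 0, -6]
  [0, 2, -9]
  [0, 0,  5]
e^{tB} =
  [exp(2*t), 0, -2*exp(5*t) + 2*exp(2*t)]
  [0, exp(2*t), -3*exp(5*t) + 3*exp(2*t)]
  [0, 0, exp(5*t)]

Strategy: write B = P · J · P⁻¹ where J is a Jordan canonical form, so e^{tB} = P · e^{tJ} · P⁻¹, and e^{tJ} can be computed block-by-block.

B has Jordan form
J =
  [2, 0, 0]
  [0, 2, 0]
  [0, 0, 5]
(up to reordering of blocks).

Per-block formulas:
  For a 1×1 block at λ = 2: exp(t · [2]) = [e^(2t)].
  For a 1×1 block at λ = 5: exp(t · [5]) = [e^(5t)].

After assembling e^{tJ} and conjugating by P, we get:

e^{tB} =
  [exp(2*t), 0, -2*exp(5*t) + 2*exp(2*t)]
  [0, exp(2*t), -3*exp(5*t) + 3*exp(2*t)]
  [0, 0, exp(5*t)]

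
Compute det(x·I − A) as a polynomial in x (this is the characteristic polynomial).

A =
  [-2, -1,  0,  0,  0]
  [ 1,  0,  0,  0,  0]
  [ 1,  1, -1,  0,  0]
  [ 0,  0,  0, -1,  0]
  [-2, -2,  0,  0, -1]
x^5 + 5*x^4 + 10*x^3 + 10*x^2 + 5*x + 1

Expanding det(x·I − A) (e.g. by cofactor expansion or by noting that A is similar to its Jordan form J, which has the same characteristic polynomial as A) gives
  χ_A(x) = x^5 + 5*x^4 + 10*x^3 + 10*x^2 + 5*x + 1
which factors as (x + 1)^5. The eigenvalues (with algebraic multiplicities) are λ = -1 with multiplicity 5.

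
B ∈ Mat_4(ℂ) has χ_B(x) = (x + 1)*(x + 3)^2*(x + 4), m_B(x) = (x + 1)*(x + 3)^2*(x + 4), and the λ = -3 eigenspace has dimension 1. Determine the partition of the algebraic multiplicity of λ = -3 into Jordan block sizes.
Block sizes for λ = -3: [2]

Step 1 — from the characteristic polynomial, algebraic multiplicity of λ = -3 is 2. From dim ker(B − (-3)·I) = 1, there are exactly 1 Jordan blocks for λ = -3.
Step 2 — from the minimal polynomial, the factor (x + 3)^2 tells us the largest block for λ = -3 has size 2.
Step 3 — with total size 2, 1 blocks, and largest block 2, the block sizes (in nonincreasing order) are [2].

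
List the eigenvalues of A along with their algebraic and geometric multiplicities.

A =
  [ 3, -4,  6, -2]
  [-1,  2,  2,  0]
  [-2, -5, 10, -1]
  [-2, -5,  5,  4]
λ = 4: alg = 1, geom = 1; λ = 5: alg = 3, geom = 2

Step 1 — factor the characteristic polynomial to read off the algebraic multiplicities:
  χ_A(x) = (x - 5)^3*(x - 4)

Step 2 — compute geometric multiplicities via the rank-nullity identity g(λ) = n − rank(A − λI):
  rank(A − (4)·I) = 3, so dim ker(A − (4)·I) = n − 3 = 1
  rank(A − (5)·I) = 2, so dim ker(A − (5)·I) = n − 2 = 2

Summary:
  λ = 4: algebraic multiplicity = 1, geometric multiplicity = 1
  λ = 5: algebraic multiplicity = 3, geometric multiplicity = 2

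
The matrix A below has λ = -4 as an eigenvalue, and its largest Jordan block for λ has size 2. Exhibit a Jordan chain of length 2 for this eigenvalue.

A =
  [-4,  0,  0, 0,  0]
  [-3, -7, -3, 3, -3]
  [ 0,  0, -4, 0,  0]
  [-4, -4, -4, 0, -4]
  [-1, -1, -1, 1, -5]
A Jordan chain for λ = -4 of length 2:
v_1 = (0, -3, 0, -4, -1)ᵀ
v_2 = (1, 0, 0, 0, 0)ᵀ

Let N = A − (-4)·I. We want v_2 with N^2 v_2 = 0 but N^1 v_2 ≠ 0; then v_{j-1} := N · v_j for j = 2, …, 2.

Pick v_2 = (1, 0, 0, 0, 0)ᵀ.
Then v_1 = N · v_2 = (0, -3, 0, -4, -1)ᵀ.

Sanity check: (A − (-4)·I) v_1 = (0, 0, 0, 0, 0)ᵀ = 0. ✓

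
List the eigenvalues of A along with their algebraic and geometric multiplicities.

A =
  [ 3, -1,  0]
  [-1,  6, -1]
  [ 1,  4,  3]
λ = 4: alg = 3, geom = 1

Step 1 — factor the characteristic polynomial to read off the algebraic multiplicities:
  χ_A(x) = (x - 4)^3

Step 2 — compute geometric multiplicities via the rank-nullity identity g(λ) = n − rank(A − λI):
  rank(A − (4)·I) = 2, so dim ker(A − (4)·I) = n − 2 = 1

Summary:
  λ = 4: algebraic multiplicity = 3, geometric multiplicity = 1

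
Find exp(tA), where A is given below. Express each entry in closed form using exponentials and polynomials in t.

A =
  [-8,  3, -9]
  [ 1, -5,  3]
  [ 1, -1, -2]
e^{tA} =
  [3*t^2*exp(-5*t)/2 - 3*t*exp(-5*t) + exp(-5*t), 3*t*exp(-5*t), 9*t^2*exp(-5*t)/2 - 9*t*exp(-5*t)]
  [t*exp(-5*t), exp(-5*t), 3*t*exp(-5*t)]
  [-t^2*exp(-5*t)/2 + t*exp(-5*t), -t*exp(-5*t), -3*t^2*exp(-5*t)/2 + 3*t*exp(-5*t) + exp(-5*t)]

Strategy: write A = P · J · P⁻¹ where J is a Jordan canonical form, so e^{tA} = P · e^{tJ} · P⁻¹, and e^{tJ} can be computed block-by-block.

A has Jordan form
J =
  [-5,  1,  0]
  [ 0, -5,  1]
  [ 0,  0, -5]
(up to reordering of blocks).

Per-block formulas:
  For a 3×3 Jordan block J_3(-5): exp(t · J_3(-5)) = e^(-5t)·(I + t·N + (t^2/2)·N^2), where N is the 3×3 nilpotent shift.

After assembling e^{tJ} and conjugating by P, we get:

e^{tA} =
  [3*t^2*exp(-5*t)/2 - 3*t*exp(-5*t) + exp(-5*t), 3*t*exp(-5*t), 9*t^2*exp(-5*t)/2 - 9*t*exp(-5*t)]
  [t*exp(-5*t), exp(-5*t), 3*t*exp(-5*t)]
  [-t^2*exp(-5*t)/2 + t*exp(-5*t), -t*exp(-5*t), -3*t^2*exp(-5*t)/2 + 3*t*exp(-5*t) + exp(-5*t)]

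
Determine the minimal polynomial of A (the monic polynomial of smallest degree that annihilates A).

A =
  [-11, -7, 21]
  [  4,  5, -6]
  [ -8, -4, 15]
x^2 - 6*x + 9

The characteristic polynomial is χ_A(x) = (x - 3)^3, so the eigenvalues are known. The minimal polynomial is
  m_A(x) = Π_λ (x − λ)^{k_λ}
where k_λ is the size of the *largest* Jordan block for λ (equivalently, the smallest k with (A − λI)^k v = 0 for every generalised eigenvector v of λ).

  λ = 3: largest Jordan block has size 2, contributing (x − 3)^2

So m_A(x) = (x - 3)^2 = x^2 - 6*x + 9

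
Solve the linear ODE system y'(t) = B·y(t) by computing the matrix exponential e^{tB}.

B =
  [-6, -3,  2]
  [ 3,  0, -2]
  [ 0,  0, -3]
e^{tB} =
  [-3*t*exp(-3*t) + exp(-3*t), -3*t*exp(-3*t), 2*t*exp(-3*t)]
  [3*t*exp(-3*t), 3*t*exp(-3*t) + exp(-3*t), -2*t*exp(-3*t)]
  [0, 0, exp(-3*t)]

Strategy: write B = P · J · P⁻¹ where J is a Jordan canonical form, so e^{tB} = P · e^{tJ} · P⁻¹, and e^{tJ} can be computed block-by-block.

B has Jordan form
J =
  [-3,  1,  0]
  [ 0, -3,  0]
  [ 0,  0, -3]
(up to reordering of blocks).

Per-block formulas:
  For a 2×2 Jordan block J_2(-3): exp(t · J_2(-3)) = e^(-3t)·(I + t·N), where N is the 2×2 nilpotent shift.
  For a 1×1 block at λ = -3: exp(t · [-3]) = [e^(-3t)].

After assembling e^{tJ} and conjugating by P, we get:

e^{tB} =
  [-3*t*exp(-3*t) + exp(-3*t), -3*t*exp(-3*t), 2*t*exp(-3*t)]
  [3*t*exp(-3*t), 3*t*exp(-3*t) + exp(-3*t), -2*t*exp(-3*t)]
  [0, 0, exp(-3*t)]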